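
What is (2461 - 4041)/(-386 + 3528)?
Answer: -790/1571 ≈ -0.50286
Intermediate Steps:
(2461 - 4041)/(-386 + 3528) = -1580/3142 = -1580*1/3142 = -790/1571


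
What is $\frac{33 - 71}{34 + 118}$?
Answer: $- \frac{1}{4} \approx -0.25$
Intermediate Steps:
$\frac{33 - 71}{34 + 118} = \frac{33 - 71}{152} = \left(33 - 71\right) \frac{1}{152} = \left(-38\right) \frac{1}{152} = - \frac{1}{4}$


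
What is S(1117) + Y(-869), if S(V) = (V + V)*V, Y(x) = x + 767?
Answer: 2495276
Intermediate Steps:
Y(x) = 767 + x
S(V) = 2*V**2 (S(V) = (2*V)*V = 2*V**2)
S(1117) + Y(-869) = 2*1117**2 + (767 - 869) = 2*1247689 - 102 = 2495378 - 102 = 2495276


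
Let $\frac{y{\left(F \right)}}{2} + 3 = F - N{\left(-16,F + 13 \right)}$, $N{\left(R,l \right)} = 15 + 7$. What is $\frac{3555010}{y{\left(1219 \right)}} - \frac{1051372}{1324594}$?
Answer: $\frac{1176608559901}{790782618} \approx 1487.9$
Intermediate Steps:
$N{\left(R,l \right)} = 22$
$y{\left(F \right)} = -50 + 2 F$ ($y{\left(F \right)} = -6 + 2 \left(F - 22\right) = -6 + 2 \left(-22 + F\right) = -6 + \left(-44 + 2 F\right) = -50 + 2 F$)
$\frac{3555010}{y{\left(1219 \right)}} - \frac{1051372}{1324594} = \frac{3555010}{-50 + 2 \cdot 1219} - \frac{1051372}{1324594} = \frac{3555010}{-50 + 2438} - \frac{525686}{662297} = \frac{3555010}{2388} - \frac{525686}{662297} = 3555010 \cdot \frac{1}{2388} - \frac{525686}{662297} = \frac{1777505}{1194} - \frac{525686}{662297} = \frac{1176608559901}{790782618}$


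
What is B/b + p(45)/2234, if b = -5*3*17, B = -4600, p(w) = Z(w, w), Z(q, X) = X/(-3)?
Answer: 2054515/113934 ≈ 18.033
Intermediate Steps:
Z(q, X) = -X/3 (Z(q, X) = X*(-⅓) = -X/3)
p(w) = -w/3
b = -255 (b = -15*17 = -255)
B/b + p(45)/2234 = -4600/(-255) - ⅓*45/2234 = -4600*(-1/255) - 15*1/2234 = 920/51 - 15/2234 = 2054515/113934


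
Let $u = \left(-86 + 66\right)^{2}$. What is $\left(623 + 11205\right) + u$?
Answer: $12228$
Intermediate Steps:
$u = 400$ ($u = \left(-20\right)^{2} = 400$)
$\left(623 + 11205\right) + u = \left(623 + 11205\right) + 400 = 11828 + 400 = 12228$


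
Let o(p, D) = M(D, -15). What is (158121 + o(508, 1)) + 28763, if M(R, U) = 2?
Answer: 186886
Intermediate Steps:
o(p, D) = 2
(158121 + o(508, 1)) + 28763 = (158121 + 2) + 28763 = 158123 + 28763 = 186886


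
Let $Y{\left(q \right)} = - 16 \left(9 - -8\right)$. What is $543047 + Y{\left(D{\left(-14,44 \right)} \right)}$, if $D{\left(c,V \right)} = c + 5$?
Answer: $542775$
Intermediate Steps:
$D{\left(c,V \right)} = 5 + c$
$Y{\left(q \right)} = -272$ ($Y{\left(q \right)} = - 16 \left(9 + 8\right) = \left(-16\right) 17 = -272$)
$543047 + Y{\left(D{\left(-14,44 \right)} \right)} = 543047 - 272 = 542775$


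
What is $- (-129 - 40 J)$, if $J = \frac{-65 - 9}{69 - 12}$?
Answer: $\frac{4393}{57} \approx 77.07$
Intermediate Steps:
$J = - \frac{74}{57} \approx -1.2982$
$- (-129 - 40 J) = - (-129 - - \frac{2960}{57}) = - (-129 + \frac{2960}{57}) = \left(-1\right) \left(- \frac{4393}{57}\right) = \frac{4393}{57}$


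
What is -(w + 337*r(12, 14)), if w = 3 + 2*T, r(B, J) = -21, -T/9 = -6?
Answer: 6966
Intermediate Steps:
T = 54 (T = -9*(-6) = 54)
w = 111 (w = 3 + 2*54 = 3 + 108 = 111)
-(w + 337*r(12, 14)) = -(111 + 337*(-21)) = -(111 - 7077) = -1*(-6966) = 6966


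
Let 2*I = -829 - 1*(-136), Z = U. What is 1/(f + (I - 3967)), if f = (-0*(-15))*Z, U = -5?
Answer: -2/8627 ≈ -0.00023183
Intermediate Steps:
Z = -5
f = 0 (f = -0*(-15)*(-5) = -1*0*(-5) = 0*(-5) = 0)
I = -693/2 (I = (-829 - 1*(-136))/2 = (-829 + 136)/2 = (½)*(-693) = -693/2 ≈ -346.50)
1/(f + (I - 3967)) = 1/(0 + (-693/2 - 3967)) = 1/(0 - 8627/2) = 1/(-8627/2) = -2/8627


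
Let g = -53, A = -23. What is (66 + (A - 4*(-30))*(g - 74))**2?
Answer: 150136009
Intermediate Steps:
(66 + (A - 4*(-30))*(g - 74))**2 = (66 + (-23 - 4*(-30))*(-53 - 74))**2 = (66 + (-23 + 120)*(-127))**2 = (66 + 97*(-127))**2 = (66 - 12319)**2 = (-12253)**2 = 150136009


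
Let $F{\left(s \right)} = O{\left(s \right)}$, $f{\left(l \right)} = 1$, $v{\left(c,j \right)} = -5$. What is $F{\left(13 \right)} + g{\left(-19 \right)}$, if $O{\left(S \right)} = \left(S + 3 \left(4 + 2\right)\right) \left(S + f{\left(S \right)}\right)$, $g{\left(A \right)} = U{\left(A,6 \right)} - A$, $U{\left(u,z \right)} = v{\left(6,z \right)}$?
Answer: $448$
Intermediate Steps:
$U{\left(u,z \right)} = -5$
$g{\left(A \right)} = -5 - A$
$O{\left(S \right)} = \left(1 + S\right) \left(18 + S\right)$ ($O{\left(S \right)} = \left(S + 3 \left(4 + 2\right)\right) \left(S + 1\right) = \left(S + 3 \cdot 6\right) \left(1 + S\right) = \left(S + 18\right) \left(1 + S\right) = \left(18 + S\right) \left(1 + S\right) = \left(1 + S\right) \left(18 + S\right)$)
$F{\left(s \right)} = 18 + s^{2} + 19 s$
$F{\left(13 \right)} + g{\left(-19 \right)} = \left(18 + 13^{2} + 19 \cdot 13\right) - -14 = \left(18 + 169 + 247\right) + \left(-5 + 19\right) = 434 + 14 = 448$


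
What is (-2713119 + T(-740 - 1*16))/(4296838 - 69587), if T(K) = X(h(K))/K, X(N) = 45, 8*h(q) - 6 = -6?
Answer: -227902001/355089084 ≈ -0.64182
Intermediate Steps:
h(q) = 0 (h(q) = ¾ + (⅛)*(-6) = ¾ - ¾ = 0)
T(K) = 45/K
(-2713119 + T(-740 - 1*16))/(4296838 - 69587) = (-2713119 + 45/(-740 - 1*16))/(4296838 - 69587) = (-2713119 + 45/(-740 - 16))/4227251 = (-2713119 + 45/(-756))*(1/4227251) = (-2713119 + 45*(-1/756))*(1/4227251) = (-2713119 - 5/84)*(1/4227251) = -227902001/84*1/4227251 = -227902001/355089084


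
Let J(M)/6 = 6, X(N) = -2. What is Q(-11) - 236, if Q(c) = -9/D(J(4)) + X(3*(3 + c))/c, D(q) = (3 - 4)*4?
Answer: -10277/44 ≈ -233.57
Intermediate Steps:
J(M) = 36 (J(M) = 6*6 = 36)
D(q) = -4 (D(q) = -1*4 = -4)
Q(c) = 9/4 - 2/c (Q(c) = -9/(-4) - 2/c = -9*(-¼) - 2/c = 9/4 - 2/c)
Q(-11) - 236 = (9/4 - 2/(-11)) - 236 = (9/4 - 2*(-1/11)) - 236 = (9/4 + 2/11) - 236 = 107/44 - 236 = -10277/44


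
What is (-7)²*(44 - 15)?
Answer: 1421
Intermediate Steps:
(-7)²*(44 - 15) = 49*29 = 1421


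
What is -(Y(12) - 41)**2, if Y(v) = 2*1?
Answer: -1521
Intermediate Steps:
Y(v) = 2
-(Y(12) - 41)**2 = -(2 - 41)**2 = -1*(-39)**2 = -1*1521 = -1521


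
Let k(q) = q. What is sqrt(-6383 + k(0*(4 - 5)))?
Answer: I*sqrt(6383) ≈ 79.894*I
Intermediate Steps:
sqrt(-6383 + k(0*(4 - 5))) = sqrt(-6383 + 0*(4 - 5)) = sqrt(-6383 + 0*(-1)) = sqrt(-6383 + 0) = sqrt(-6383) = I*sqrt(6383)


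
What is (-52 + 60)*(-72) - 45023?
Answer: -45599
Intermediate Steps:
(-52 + 60)*(-72) - 45023 = 8*(-72) - 45023 = -576 - 45023 = -45599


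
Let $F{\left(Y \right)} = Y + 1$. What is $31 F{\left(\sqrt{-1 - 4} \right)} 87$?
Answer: $2697 + 2697 i \sqrt{5} \approx 2697.0 + 6030.7 i$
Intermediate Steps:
$F{\left(Y \right)} = 1 + Y$
$31 F{\left(\sqrt{-1 - 4} \right)} 87 = 31 \left(1 + \sqrt{-1 - 4}\right) 87 = 31 \left(1 + \sqrt{-5}\right) 87 = 31 \left(1 + i \sqrt{5}\right) 87 = \left(31 + 31 i \sqrt{5}\right) 87 = 2697 + 2697 i \sqrt{5}$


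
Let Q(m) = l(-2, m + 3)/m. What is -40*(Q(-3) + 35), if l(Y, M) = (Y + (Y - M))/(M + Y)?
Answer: -4120/3 ≈ -1373.3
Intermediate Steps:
l(Y, M) = (-M + 2*Y)/(M + Y)
Q(m) = (-7 - m)/(m*(1 + m)) (Q(m) = ((-(m + 3) + 2*(-2))/((m + 3) - 2))/m = ((-(3 + m) - 4)/((3 + m) - 2))/m = (((-3 - m) - 4)/(1 + m))/m = ((-7 - m)/(1 + m))/m = (-7 - m)/(m*(1 + m)))
-40*(Q(-3) + 35) = -40*((-7 - 1*(-3))/((-3)*(1 - 3)) + 35) = -40*(-1/3*(-7 + 3)/(-2) + 35) = -40*(-1/3*(-1/2)*(-4) + 35) = -40*(-2/3 + 35) = -40*103/3 = -4120/3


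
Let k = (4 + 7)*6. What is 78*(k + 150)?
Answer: 16848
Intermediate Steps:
k = 66 (k = 11*6 = 66)
78*(k + 150) = 78*(66 + 150) = 78*216 = 16848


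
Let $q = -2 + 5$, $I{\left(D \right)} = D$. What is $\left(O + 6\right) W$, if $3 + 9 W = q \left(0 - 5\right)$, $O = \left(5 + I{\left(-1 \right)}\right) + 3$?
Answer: $-26$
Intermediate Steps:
$q = 3$
$O = 7$ ($O = \left(5 - 1\right) + 3 = 4 + 3 = 7$)
$W = -2$ ($W = - \frac{1}{3} + \frac{3 \left(0 - 5\right)}{9} = - \frac{1}{3} + \frac{3 \left(-5\right)}{9} = - \frac{1}{3} + \frac{1}{9} \left(-15\right) = - \frac{1}{3} - \frac{5}{3} = -2$)
$\left(O + 6\right) W = \left(7 + 6\right) \left(-2\right) = 13 \left(-2\right) = -26$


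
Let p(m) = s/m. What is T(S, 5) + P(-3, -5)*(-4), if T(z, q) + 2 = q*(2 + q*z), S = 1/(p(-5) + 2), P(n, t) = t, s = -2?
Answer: 461/12 ≈ 38.417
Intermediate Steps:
p(m) = -2/m
S = 5/12 (S = 1/(-2/(-5) + 2) = 1/(-2*(-⅕) + 2) = 1/(⅖ + 2) = 1/(12/5) = 5/12 ≈ 0.41667)
T(z, q) = -2 + q*(2 + q*z)
T(S, 5) + P(-3, -5)*(-4) = (-2 + 2*5 + (5/12)*5²) - 5*(-4) = (-2 + 10 + (5/12)*25) + 20 = (-2 + 10 + 125/12) + 20 = 221/12 + 20 = 461/12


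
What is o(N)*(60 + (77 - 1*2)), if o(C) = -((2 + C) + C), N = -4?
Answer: 810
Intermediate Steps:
o(C) = -2 - 2*C (o(C) = -(2 + 2*C) = -2 - 2*C)
o(N)*(60 + (77 - 1*2)) = (-2 - 2*(-4))*(60 + (77 - 1*2)) = (-2 + 8)*(60 + (77 - 2)) = 6*(60 + 75) = 6*135 = 810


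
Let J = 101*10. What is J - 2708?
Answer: -1698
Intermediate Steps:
J = 1010
J - 2708 = 1010 - 2708 = -1698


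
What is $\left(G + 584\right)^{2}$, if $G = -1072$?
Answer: $238144$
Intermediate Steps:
$\left(G + 584\right)^{2} = \left(-1072 + 584\right)^{2} = \left(-488\right)^{2} = 238144$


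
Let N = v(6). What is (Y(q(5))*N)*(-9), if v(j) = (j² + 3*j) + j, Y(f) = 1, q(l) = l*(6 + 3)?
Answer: -540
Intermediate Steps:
q(l) = 9*l (q(l) = l*9 = 9*l)
v(j) = j² + 4*j
N = 60 (N = 6*(4 + 6) = 6*10 = 60)
(Y(q(5))*N)*(-9) = (1*60)*(-9) = 60*(-9) = -540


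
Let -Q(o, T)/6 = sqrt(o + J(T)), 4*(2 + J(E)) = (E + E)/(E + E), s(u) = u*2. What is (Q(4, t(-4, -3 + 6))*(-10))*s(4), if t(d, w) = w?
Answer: 720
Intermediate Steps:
s(u) = 2*u
J(E) = -7/4 (J(E) = -2 + ((E + E)/(E + E))/4 = -2 + ((2*E)/((2*E)))/4 = -2 + ((2*E)*(1/(2*E)))/4 = -2 + (1/4)*1 = -2 + 1/4 = -7/4)
Q(o, T) = -6*sqrt(-7/4 + o) (Q(o, T) = -6*sqrt(o - 7/4) = -6*sqrt(-7/4 + o))
(Q(4, t(-4, -3 + 6))*(-10))*s(4) = (-3*sqrt(-7 + 4*4)*(-10))*(2*4) = (-3*sqrt(-7 + 16)*(-10))*8 = (-3*sqrt(9)*(-10))*8 = (-3*3*(-10))*8 = -9*(-10)*8 = 90*8 = 720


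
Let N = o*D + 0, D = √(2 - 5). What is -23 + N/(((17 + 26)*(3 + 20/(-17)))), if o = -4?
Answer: -23 - 68*I*√3/1333 ≈ -23.0 - 0.088357*I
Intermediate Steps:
D = I*√3 (D = √(-3) = I*√3 ≈ 1.732*I)
N = -4*I*√3 (N = -4*I*√3 + 0 = -4*I*√3 ≈ -6.9282*I)
-23 + N/(((17 + 26)*(3 + 20/(-17)))) = -23 + (-4*I*√3)/(((17 + 26)*(3 + 20/(-17)))) = -23 + (-4*I*√3)/((43*(3 + 20*(-1/17)))) = -23 + (-4*I*√3)/((43*(3 - 20/17))) = -23 + (-4*I*√3)/((43*(31/17))) = -23 + (-4*I*√3)/(1333/17) = -23 + 17*(-4*I*√3)/1333 = -23 - 68*I*√3/1333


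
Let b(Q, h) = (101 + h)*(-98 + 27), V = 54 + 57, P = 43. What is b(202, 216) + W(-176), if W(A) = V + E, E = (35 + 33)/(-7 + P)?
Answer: -201547/9 ≈ -22394.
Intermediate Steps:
E = 17/9 (E = (35 + 33)/(-7 + 43) = 68/36 = 68*(1/36) = 17/9 ≈ 1.8889)
V = 111
b(Q, h) = -7171 - 71*h (b(Q, h) = (101 + h)*(-71) = -7171 - 71*h)
W(A) = 1016/9 (W(A) = 111 + 17/9 = 1016/9)
b(202, 216) + W(-176) = (-7171 - 71*216) + 1016/9 = (-7171 - 15336) + 1016/9 = -22507 + 1016/9 = -201547/9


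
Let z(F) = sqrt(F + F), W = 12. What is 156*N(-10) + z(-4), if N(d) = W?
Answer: 1872 + 2*I*sqrt(2) ≈ 1872.0 + 2.8284*I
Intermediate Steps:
z(F) = sqrt(2)*sqrt(F) (z(F) = sqrt(2*F) = sqrt(2)*sqrt(F))
N(d) = 12
156*N(-10) + z(-4) = 156*12 + sqrt(2)*sqrt(-4) = 1872 + sqrt(2)*(2*I) = 1872 + 2*I*sqrt(2)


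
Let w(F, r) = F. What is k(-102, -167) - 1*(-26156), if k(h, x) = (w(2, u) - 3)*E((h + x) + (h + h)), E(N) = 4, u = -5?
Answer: 26152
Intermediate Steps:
k(h, x) = -4 (k(h, x) = (2 - 3)*4 = -1*4 = -4)
k(-102, -167) - 1*(-26156) = -4 - 1*(-26156) = -4 + 26156 = 26152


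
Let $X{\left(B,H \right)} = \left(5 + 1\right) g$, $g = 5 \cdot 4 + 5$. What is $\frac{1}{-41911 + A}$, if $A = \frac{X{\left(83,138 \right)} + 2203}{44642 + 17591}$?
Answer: $- \frac{62233}{2608244910} \approx -2.386 \cdot 10^{-5}$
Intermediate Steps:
$g = 25$ ($g = 20 + 5 = 25$)
$X{\left(B,H \right)} = 150$ ($X{\left(B,H \right)} = \left(5 + 1\right) 25 = 6 \cdot 25 = 150$)
$A = \frac{2353}{62233}$ ($A = \frac{150 + 2203}{44642 + 17591} = \frac{2353}{62233} \approx 0.037809$)
$\frac{1}{-41911 + A} = \frac{1}{-41911 + \frac{2353}{62233}} = \frac{1}{- \frac{2608244910}{62233}} = - \frac{62233}{2608244910}$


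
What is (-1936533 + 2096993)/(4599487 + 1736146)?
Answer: 160460/6335633 ≈ 0.025327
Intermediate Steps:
(-1936533 + 2096993)/(4599487 + 1736146) = 160460/6335633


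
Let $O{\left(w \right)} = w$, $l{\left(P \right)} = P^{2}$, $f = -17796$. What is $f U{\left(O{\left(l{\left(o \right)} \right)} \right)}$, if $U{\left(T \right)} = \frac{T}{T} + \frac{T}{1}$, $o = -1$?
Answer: $-35592$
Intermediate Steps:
$U{\left(T \right)} = 1 + T$ ($U{\left(T \right)} = 1 + T 1 = 1 + T$)
$f U{\left(O{\left(l{\left(o \right)} \right)} \right)} = - 17796 \left(1 + \left(-1\right)^{2}\right) = - 17796 \left(1 + 1\right) = \left(-17796\right) 2 = -35592$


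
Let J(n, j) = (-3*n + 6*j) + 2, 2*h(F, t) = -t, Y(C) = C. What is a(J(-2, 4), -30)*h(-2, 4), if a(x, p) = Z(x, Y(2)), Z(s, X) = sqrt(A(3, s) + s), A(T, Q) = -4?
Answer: -4*sqrt(7) ≈ -10.583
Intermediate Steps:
h(F, t) = -t/2 (h(F, t) = (-t)/2 = -t/2)
J(n, j) = 2 - 3*n + 6*j
Z(s, X) = sqrt(-4 + s)
a(x, p) = sqrt(-4 + x)
a(J(-2, 4), -30)*h(-2, 4) = sqrt(-4 + (2 - 3*(-2) + 6*4))*(-1/2*4) = sqrt(-4 + (2 + 6 + 24))*(-2) = sqrt(-4 + 32)*(-2) = sqrt(28)*(-2) = (2*sqrt(7))*(-2) = -4*sqrt(7)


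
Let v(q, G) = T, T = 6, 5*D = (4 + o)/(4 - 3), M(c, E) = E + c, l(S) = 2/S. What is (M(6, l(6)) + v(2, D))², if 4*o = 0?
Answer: 1369/9 ≈ 152.11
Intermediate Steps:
o = 0 (o = (¼)*0 = 0)
D = ⅘ (D = ((4 + 0)/(4 - 3))/5 = (4/1)/5 = (4*1)/5 = (⅕)*4 = ⅘ ≈ 0.80000)
v(q, G) = 6
(M(6, l(6)) + v(2, D))² = ((2/6 + 6) + 6)² = ((2*(⅙) + 6) + 6)² = ((⅓ + 6) + 6)² = (19/3 + 6)² = (37/3)² = 1369/9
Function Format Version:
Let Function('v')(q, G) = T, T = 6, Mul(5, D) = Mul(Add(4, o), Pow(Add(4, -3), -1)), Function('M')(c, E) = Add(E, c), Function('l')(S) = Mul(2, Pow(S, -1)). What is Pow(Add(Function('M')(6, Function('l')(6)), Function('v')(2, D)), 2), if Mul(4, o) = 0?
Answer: Rational(1369, 9) ≈ 152.11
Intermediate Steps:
o = 0 (o = Mul(Rational(1, 4), 0) = 0)
D = Rational(4, 5) (D = Mul(Rational(1, 5), Mul(Add(4, 0), Pow(Add(4, -3), -1))) = Mul(Rational(1, 5), Mul(4, Pow(1, -1))) = Mul(Rational(1, 5), Mul(4, 1)) = Mul(Rational(1, 5), 4) = Rational(4, 5) ≈ 0.80000)
Function('v')(q, G) = 6
Pow(Add(Function('M')(6, Function('l')(6)), Function('v')(2, D)), 2) = Pow(Add(Add(Mul(2, Pow(6, -1)), 6), 6), 2) = Pow(Add(Add(Mul(2, Rational(1, 6)), 6), 6), 2) = Pow(Add(Add(Rational(1, 3), 6), 6), 2) = Pow(Add(Rational(19, 3), 6), 2) = Pow(Rational(37, 3), 2) = Rational(1369, 9)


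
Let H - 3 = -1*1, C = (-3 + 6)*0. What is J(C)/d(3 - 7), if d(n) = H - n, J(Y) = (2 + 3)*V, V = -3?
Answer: -5/2 ≈ -2.5000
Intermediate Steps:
C = 0 (C = 3*0 = 0)
J(Y) = -15 (J(Y) = (2 + 3)*(-3) = 5*(-3) = -15)
H = 2 (H = 3 - 1*1 = 3 - 1 = 2)
d(n) = 2 - n
J(C)/d(3 - 7) = -15/(2 - (3 - 7)) = -15/(2 - 1*(-4)) = -15/(2 + 4) = -15/6 = -15*⅙ = -5/2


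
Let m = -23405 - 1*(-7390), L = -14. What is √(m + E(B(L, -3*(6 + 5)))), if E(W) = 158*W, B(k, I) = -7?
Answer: I*√17121 ≈ 130.85*I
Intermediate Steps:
m = -16015 (m = -23405 + 7390 = -16015)
√(m + E(B(L, -3*(6 + 5)))) = √(-16015 + 158*(-7)) = √(-16015 - 1106) = √(-17121) = I*√17121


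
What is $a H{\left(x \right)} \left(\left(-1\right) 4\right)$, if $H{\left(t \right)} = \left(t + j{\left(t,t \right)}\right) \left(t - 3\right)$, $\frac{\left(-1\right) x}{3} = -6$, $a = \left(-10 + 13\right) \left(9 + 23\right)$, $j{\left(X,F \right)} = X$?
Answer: $-207360$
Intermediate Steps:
$a = 96$ ($a = 3 \cdot 32 = 96$)
$x = 18$ ($x = \left(-3\right) \left(-6\right) = 18$)
$H{\left(t \right)} = 2 t \left(-3 + t\right)$ ($H{\left(t \right)} = \left(t + t\right) \left(t - 3\right) = 2 t \left(-3 + t\right)$)
$a H{\left(x \right)} \left(\left(-1\right) 4\right) = 96 \cdot 2 \cdot 18 \left(-3 + 18\right) \left(\left(-1\right) 4\right) = 96 \cdot 2 \cdot 18 \cdot 15 \left(-4\right) = 96 \cdot 540 \left(-4\right) = 51840 \left(-4\right) = -207360$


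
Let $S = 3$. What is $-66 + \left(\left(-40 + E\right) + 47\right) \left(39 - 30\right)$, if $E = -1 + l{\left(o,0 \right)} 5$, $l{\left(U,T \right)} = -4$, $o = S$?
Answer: $-192$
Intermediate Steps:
$o = 3$
$E = -21$ ($E = -1 - 20 = -21$)
$-66 + \left(\left(-40 + E\right) + 47\right) \left(39 - 30\right) = -66 + \left(\left(-40 - 21\right) + 47\right) \left(39 - 30\right) = -66 + \left(-61 + 47\right) 9 = -66 - 126 = -192$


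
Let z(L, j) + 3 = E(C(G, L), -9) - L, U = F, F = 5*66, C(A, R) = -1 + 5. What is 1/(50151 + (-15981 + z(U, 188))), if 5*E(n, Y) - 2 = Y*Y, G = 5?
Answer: 5/169268 ≈ 2.9539e-5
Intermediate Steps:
C(A, R) = 4
E(n, Y) = ⅖ + Y²/5 (E(n, Y) = ⅖ + (Y*Y)/5 = ⅖ + Y²/5)
F = 330
U = 330
z(L, j) = 68/5 - L (z(L, j) = -3 + ((⅖ + (⅕)*(-9)²) - L) = -3 + ((⅖ + (⅕)*81) - L) = -3 + ((⅖ + 81/5) - L) = -3 + (83/5 - L) = 68/5 - L)
1/(50151 + (-15981 + z(U, 188))) = 1/(50151 + (-15981 + (68/5 - 1*330))) = 1/(50151 + (-15981 + (68/5 - 330))) = 1/(50151 + (-15981 - 1582/5)) = 1/(50151 - 81487/5) = 1/(169268/5) = 5/169268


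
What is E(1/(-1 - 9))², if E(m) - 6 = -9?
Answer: 9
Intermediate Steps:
E(m) = -3 (E(m) = 6 - 9 = -3)
E(1/(-1 - 9))² = (-3)² = 9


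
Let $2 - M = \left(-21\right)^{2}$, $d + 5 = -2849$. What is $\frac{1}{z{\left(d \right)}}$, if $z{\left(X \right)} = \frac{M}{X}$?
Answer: $\frac{2854}{439} \approx 6.5011$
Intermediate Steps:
$d = -2854$ ($d = -5 - 2849 = -2854$)
$M = -439$ ($M = 2 - \left(-21\right)^{2} = 2 - 441 = -439$)
$z{\left(X \right)} = - \frac{439}{X}$
$\frac{1}{z{\left(d \right)}} = \frac{1}{\left(-439\right) \frac{1}{-2854}} = \frac{1}{\left(-439\right) \left(- \frac{1}{2854}\right)} = \frac{1}{\frac{439}{2854}} = \frac{2854}{439}$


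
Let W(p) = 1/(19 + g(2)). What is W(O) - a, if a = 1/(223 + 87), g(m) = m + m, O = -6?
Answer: 287/7130 ≈ 0.040252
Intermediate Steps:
g(m) = 2*m
a = 1/310 ≈ 0.0032258
W(p) = 1/23 (W(p) = 1/(19 + 2*2) = 1/(19 + 4) = 1/23)
W(O) - a = 1/23 - 1*1/310 = 1/23 - 1/310 = 287/7130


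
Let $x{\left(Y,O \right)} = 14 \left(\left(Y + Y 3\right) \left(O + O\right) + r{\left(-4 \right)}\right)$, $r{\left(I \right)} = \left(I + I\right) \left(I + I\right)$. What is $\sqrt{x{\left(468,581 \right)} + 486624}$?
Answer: $4 \sqrt{1933826} \approx 5562.5$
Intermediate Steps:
$r{\left(I \right)} = 4 I^{2}$ ($r{\left(I \right)} = 2 I 2 I = 4 I^{2}$)
$x{\left(Y,O \right)} = 896 + 112 O Y$ ($x{\left(Y,O \right)} = 14 \left(\left(Y + Y 3\right) \left(O + O\right) + 4 \left(-4\right)^{2}\right) = 14 \left(\left(Y + 3 Y\right) 2 O + 4 \cdot 16\right) = 14 \left(4 Y 2 O + 64\right) = 14 \left(8 O Y + 64\right) = 14 \left(64 + 8 O Y\right) = 896 + 112 O Y$)
$\sqrt{x{\left(468,581 \right)} + 486624} = \sqrt{\left(896 + 112 \cdot 581 \cdot 468\right) + 486624} = \sqrt{\left(896 + 30453696\right) + 486624} = \sqrt{30454592 + 486624} = \sqrt{30941216} = 4 \sqrt{1933826}$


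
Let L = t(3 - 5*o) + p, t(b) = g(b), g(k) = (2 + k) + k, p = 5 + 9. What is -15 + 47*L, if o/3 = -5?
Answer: 8069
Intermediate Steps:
o = -15 (o = 3*(-5) = -15)
p = 14
g(k) = 2 + 2*k
t(b) = 2 + 2*b
L = 172 (L = (2 + 2*(3 - 5*(-15))) + 14 = (2 + 2*(3 + 75)) + 14 = (2 + 2*78) + 14 = (2 + 156) + 14 = 158 + 14 = 172)
-15 + 47*L = -15 + 47*172 = -15 + 8084 = 8069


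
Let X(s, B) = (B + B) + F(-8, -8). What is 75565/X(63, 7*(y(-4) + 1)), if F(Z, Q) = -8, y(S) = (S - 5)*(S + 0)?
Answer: 889/6 ≈ 148.17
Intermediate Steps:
y(S) = S*(-5 + S) (y(S) = (-5 + S)*S = S*(-5 + S))
X(s, B) = -8 + 2*B (X(s, B) = (B + B) - 8 = 2*B - 8 = -8 + 2*B)
75565/X(63, 7*(y(-4) + 1)) = 75565/(-8 + 2*(7*(-4*(-5 - 4) + 1))) = 75565/(-8 + 2*(7*(-4*(-9) + 1))) = 75565/(-8 + 2*(7*(36 + 1))) = 75565/(-8 + 2*(7*37)) = 75565/(-8 + 2*259) = 75565/(-8 + 518) = 75565/510 = 75565*(1/510) = 889/6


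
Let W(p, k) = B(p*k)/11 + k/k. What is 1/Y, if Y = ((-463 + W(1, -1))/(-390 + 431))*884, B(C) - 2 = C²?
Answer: -451/4489836 ≈ -0.00010045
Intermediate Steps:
B(C) = 2 + C²
W(p, k) = 13/11 + k²*p²/11 (W(p, k) = (2 + (p*k)²)/11 + k/k = (2 + (k*p)²)*(1/11) + 1 = (2 + k²*p²)*(1/11) + 1 = (2/11 + k²*p²/11) + 1 = 13/11 + k²*p²/11)
Y = -4489836/451 (Y = ((-463 + (13/11 + (1/11)*(-1)²*1²))/(-390 + 431))*884 = ((-463 + (13/11 + (1/11)*1*1))/41)*884 = ((-463 + (13/11 + 1/11))*(1/41))*884 = ((-463 + 14/11)*(1/41))*884 = -5079/11*1/41*884 = -5079/451*884 = -4489836/451 ≈ -9955.3)
1/Y = 1/(-4489836/451) = -451/4489836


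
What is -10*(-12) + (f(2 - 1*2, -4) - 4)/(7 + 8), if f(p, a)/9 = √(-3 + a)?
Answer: 1796/15 + 3*I*√7/5 ≈ 119.73 + 1.5875*I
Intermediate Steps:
f(p, a) = 9*√(-3 + a)
-10*(-12) + (f(2 - 1*2, -4) - 4)/(7 + 8) = -10*(-12) + (9*√(-3 - 4) - 4)/(7 + 8) = 120 + (9*√(-7) - 4)/15 = 120 + (9*(I*√7) - 4)*(1/15) = 120 + (9*I*√7 - 4)*(1/15) = 120 + (-4 + 9*I*√7)*(1/15) = 120 + (-4/15 + 3*I*√7/5) = 1796/15 + 3*I*√7/5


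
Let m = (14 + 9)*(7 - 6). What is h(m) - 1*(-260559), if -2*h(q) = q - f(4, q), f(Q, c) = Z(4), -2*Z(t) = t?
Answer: 521093/2 ≈ 2.6055e+5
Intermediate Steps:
Z(t) = -t/2
m = 23 (m = 23*1 = 23)
f(Q, c) = -2 (f(Q, c) = -1/2*4 = -2)
h(q) = -1 - q/2 (h(q) = -(q - 1*(-2))/2 = -(q + 2)/2 = -(2 + q)/2 = -1 - q/2)
h(m) - 1*(-260559) = (-1 - 1/2*23) - 1*(-260559) = (-1 - 23/2) + 260559 = -25/2 + 260559 = 521093/2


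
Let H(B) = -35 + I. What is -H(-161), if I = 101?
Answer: -66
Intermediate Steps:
H(B) = 66 (H(B) = -35 + 101 = 66)
-H(-161) = -1*66 = -66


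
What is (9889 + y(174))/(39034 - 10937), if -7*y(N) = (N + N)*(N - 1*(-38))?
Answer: -4553/196679 ≈ -0.023149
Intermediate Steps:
y(N) = -2*N*(38 + N)/7 (y(N) = -(N + N)*(N - 1*(-38))/7 = -2*N*(N + 38)/7 = -2*N*(38 + N)/7)
(9889 + y(174))/(39034 - 10937) = (9889 - 2/7*174*(38 + 174))/(39034 - 10937) = (9889 - 2/7*174*212)/28097 = (9889 - 73776/7)*(1/28097) = -4553/7*1/28097 = -4553/196679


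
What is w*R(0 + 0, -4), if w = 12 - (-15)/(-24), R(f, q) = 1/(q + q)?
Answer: -91/64 ≈ -1.4219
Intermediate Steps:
R(f, q) = 1/(2*q)
w = 91/8 (w = 12 - (-15)*(-1)/24 = 12 - 1*5/8 = 12 - 5/8 = 91/8 ≈ 11.375)
w*R(0 + 0, -4) = 91*((1/2)/(-4))/8 = 91*((1/2)*(-1/4))/8 = (91/8)*(-1/8) = -91/64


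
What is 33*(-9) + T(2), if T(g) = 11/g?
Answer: -583/2 ≈ -291.50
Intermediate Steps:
33*(-9) + T(2) = 33*(-9) + 11/2 = -297 + 11*(1/2) = -297 + 11/2 = -583/2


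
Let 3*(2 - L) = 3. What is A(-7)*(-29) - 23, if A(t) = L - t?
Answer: -255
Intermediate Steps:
L = 1 (L = 2 - ⅓*3 = 2 - 1 = 1)
A(t) = 1 - t
A(-7)*(-29) - 23 = (1 - 1*(-7))*(-29) - 23 = (1 + 7)*(-29) - 23 = 8*(-29) - 23 = -232 - 23 = -255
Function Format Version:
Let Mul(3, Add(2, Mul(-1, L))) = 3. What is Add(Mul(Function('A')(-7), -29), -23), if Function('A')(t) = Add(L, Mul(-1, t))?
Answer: -255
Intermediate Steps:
L = 1 (L = Add(2, Mul(Rational(-1, 3), 3)) = Add(2, -1) = 1)
Function('A')(t) = Add(1, Mul(-1, t))
Add(Mul(Function('A')(-7), -29), -23) = Add(Mul(Add(1, Mul(-1, -7)), -29), -23) = Add(Mul(Add(1, 7), -29), -23) = Add(Mul(8, -29), -23) = Add(-232, -23) = -255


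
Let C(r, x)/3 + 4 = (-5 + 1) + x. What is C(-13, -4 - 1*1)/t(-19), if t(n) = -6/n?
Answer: -247/2 ≈ -123.50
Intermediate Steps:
C(r, x) = -24 + 3*x (C(r, x) = -12 + 3*((-5 + 1) + x) = -12 + 3*(-4 + x) = -12 + (-12 + 3*x) = -24 + 3*x)
C(-13, -4 - 1*1)/t(-19) = (-24 + 3*(-4 - 1*1))/((-6/(-19))) = (-24 + 3*(-4 - 1))/((-6*(-1/19))) = (-24 + 3*(-5))/(6/19) = (-24 - 15)*(19/6) = -39*19/6 = -247/2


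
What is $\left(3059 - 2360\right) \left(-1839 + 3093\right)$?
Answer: $876546$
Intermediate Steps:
$\left(3059 - 2360\right) \left(-1839 + 3093\right) = 699 \cdot 1254 = 876546$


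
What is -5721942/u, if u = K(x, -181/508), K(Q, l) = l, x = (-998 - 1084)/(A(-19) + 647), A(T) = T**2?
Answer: 2906746536/181 ≈ 1.6059e+7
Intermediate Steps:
x = -347/168 (x = (-998 - 1084)/((-19)**2 + 647) = -2082/(361 + 647) = -2082/1008 = -2082*1/1008 = -347/168 ≈ -2.0655)
u = -181/508 ≈ -0.35630
-5721942/u = -5721942/(-181/508) = -5721942*(-508/181) = 2906746536/181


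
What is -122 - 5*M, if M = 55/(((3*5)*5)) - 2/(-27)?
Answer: -3403/27 ≈ -126.04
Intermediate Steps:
M = 109/135 (M = 55/((15*5)) - 2*(-1/27) = 55/75 + 2/27 = 55*(1/75) + 2/27 = 11/15 + 2/27 = 109/135 ≈ 0.80741)
-122 - 5*M = -122 - 5*109/135 = -122 - 109/27 = -3403/27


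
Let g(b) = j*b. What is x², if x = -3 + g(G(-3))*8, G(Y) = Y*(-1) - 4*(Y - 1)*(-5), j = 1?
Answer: 383161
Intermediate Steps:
G(Y) = -20 + 19*Y (G(Y) = -Y - 4*(-1 + Y)*(-5) = -Y + (4 - 4*Y)*(-5) = -Y + (-20 + 20*Y) = -20 + 19*Y)
g(b) = b (g(b) = 1*b = b)
x = -619 (x = -3 + (-20 + 19*(-3))*8 = -3 + (-20 - 57)*8 = -3 - 77*8 = -3 - 616 = -619)
x² = (-619)² = 383161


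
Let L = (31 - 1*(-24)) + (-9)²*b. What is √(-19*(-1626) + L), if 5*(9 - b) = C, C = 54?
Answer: 4*√48130/5 ≈ 175.51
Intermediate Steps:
b = -9/5 (b = 9 - ⅕*54 = 9 - 54/5 = -9/5 ≈ -1.8000)
L = -454/5 (L = (31 - 1*(-24)) + (-9)²*(-9/5) = (31 + 24) + 81*(-9/5) = 55 - 729/5 = -454/5 ≈ -90.800)
√(-19*(-1626) + L) = √(-19*(-1626) - 454/5) = √(30894 - 454/5) = √(154016/5) = 4*√48130/5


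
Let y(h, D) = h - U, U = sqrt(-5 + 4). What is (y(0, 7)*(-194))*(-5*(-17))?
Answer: 16490*I ≈ 16490.0*I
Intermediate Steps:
U = I (U = sqrt(-1) = I ≈ 1.0*I)
y(h, D) = h - I
(y(0, 7)*(-194))*(-5*(-17)) = ((0 - I)*(-194))*(-5*(-17)) = (-I*(-194))*85 = (194*I)*85 = 16490*I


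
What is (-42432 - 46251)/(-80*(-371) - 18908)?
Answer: -88683/10772 ≈ -8.2327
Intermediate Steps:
(-42432 - 46251)/(-80*(-371) - 18908) = -88683/(29680 - 18908) = -88683/10772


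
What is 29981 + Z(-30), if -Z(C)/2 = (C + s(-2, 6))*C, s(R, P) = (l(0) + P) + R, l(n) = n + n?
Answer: 28421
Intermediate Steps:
l(n) = 2*n
s(R, P) = P + R (s(R, P) = (2*0 + P) + R = (0 + P) + R = P + R)
Z(C) = -2*C*(4 + C) (Z(C) = -2*(C + (6 - 2))*C = -2*(C + 4)*C = -2*(4 + C)*C = -2*C*(4 + C))
29981 + Z(-30) = 29981 - 2*(-30)*(4 - 30) = 29981 - 2*(-30)*(-26) = 29981 - 1560 = 28421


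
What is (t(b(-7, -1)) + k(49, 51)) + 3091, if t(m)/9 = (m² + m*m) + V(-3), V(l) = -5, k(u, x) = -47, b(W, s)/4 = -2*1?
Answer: 4151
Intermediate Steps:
b(W, s) = -8 (b(W, s) = 4*(-2*1) = 4*(-2) = -8)
t(m) = -45 + 18*m² (t(m) = 9*((m² + m*m) - 5) = 9*((m² + m²) - 5) = 9*(2*m² - 5) = 9*(-5 + 2*m²) = -45 + 18*m²)
(t(b(-7, -1)) + k(49, 51)) + 3091 = ((-45 + 18*(-8)²) - 47) + 3091 = ((-45 + 18*64) - 47) + 3091 = ((-45 + 1152) - 47) + 3091 = (1107 - 47) + 3091 = 1060 + 3091 = 4151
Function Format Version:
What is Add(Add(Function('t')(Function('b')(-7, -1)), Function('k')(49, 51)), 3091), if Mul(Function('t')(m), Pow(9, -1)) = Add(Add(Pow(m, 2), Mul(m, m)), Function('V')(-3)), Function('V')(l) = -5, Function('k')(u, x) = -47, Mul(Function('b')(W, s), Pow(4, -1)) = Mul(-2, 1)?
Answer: 4151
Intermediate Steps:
Function('b')(W, s) = -8 (Function('b')(W, s) = Mul(4, Mul(-2, 1)) = Mul(4, -2) = -8)
Function('t')(m) = Add(-45, Mul(18, Pow(m, 2))) (Function('t')(m) = Mul(9, Add(Add(Pow(m, 2), Mul(m, m)), -5)) = Mul(9, Add(Add(Pow(m, 2), Pow(m, 2)), -5)) = Mul(9, Add(Mul(2, Pow(m, 2)), -5)) = Mul(9, Add(-5, Mul(2, Pow(m, 2)))) = Add(-45, Mul(18, Pow(m, 2))))
Add(Add(Function('t')(Function('b')(-7, -1)), Function('k')(49, 51)), 3091) = Add(Add(Add(-45, Mul(18, Pow(-8, 2))), -47), 3091) = Add(Add(Add(-45, Mul(18, 64)), -47), 3091) = Add(Add(Add(-45, 1152), -47), 3091) = Add(Add(1107, -47), 3091) = Add(1060, 3091) = 4151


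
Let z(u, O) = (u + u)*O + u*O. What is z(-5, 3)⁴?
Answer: 4100625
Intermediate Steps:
z(u, O) = 3*O*u (z(u, O) = (2*u)*O + O*u = 2*O*u + O*u = 3*O*u)
z(-5, 3)⁴ = (3*3*(-5))⁴ = (-45)⁴ = 4100625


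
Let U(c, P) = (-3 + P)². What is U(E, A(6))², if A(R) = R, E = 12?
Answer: 81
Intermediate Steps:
U(E, A(6))² = ((-3 + 6)²)² = (3²)² = 9² = 81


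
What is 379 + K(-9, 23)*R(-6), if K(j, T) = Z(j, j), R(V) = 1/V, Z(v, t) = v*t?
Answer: 731/2 ≈ 365.50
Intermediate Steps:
Z(v, t) = t*v
K(j, T) = j**2 (K(j, T) = j*j = j**2)
379 + K(-9, 23)*R(-6) = 379 + (-9)**2/(-6) = 379 + 81*(-1/6) = 379 - 27/2 = 731/2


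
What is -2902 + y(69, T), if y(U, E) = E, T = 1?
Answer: -2901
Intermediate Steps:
-2902 + y(69, T) = -2902 + 1 = -2901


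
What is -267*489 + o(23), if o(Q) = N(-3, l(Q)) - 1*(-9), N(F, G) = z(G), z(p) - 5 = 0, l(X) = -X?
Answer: -130549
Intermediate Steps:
z(p) = 5 (z(p) = 5 + 0 = 5)
N(F, G) = 5
o(Q) = 14 (o(Q) = 5 - 1*(-9) = 5 + 9 = 14)
-267*489 + o(23) = -267*489 + 14 = -130563 + 14 = -130549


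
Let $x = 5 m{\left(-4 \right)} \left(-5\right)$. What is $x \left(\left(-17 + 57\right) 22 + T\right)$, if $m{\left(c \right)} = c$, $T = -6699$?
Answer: $-581900$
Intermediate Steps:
$x = 100$ ($x = 5 \left(\left(-4\right) \left(-5\right)\right) = 5 \cdot 20 = 100$)
$x \left(\left(-17 + 57\right) 22 + T\right) = 100 \left(\left(-17 + 57\right) 22 - 6699\right) = 100 \left(40 \cdot 22 - 6699\right) = 100 \left(880 - 6699\right) = 100 \left(-5819\right) = -581900$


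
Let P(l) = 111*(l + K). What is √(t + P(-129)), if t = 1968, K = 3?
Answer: I*√12018 ≈ 109.63*I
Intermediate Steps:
P(l) = 333 + 111*l (P(l) = 111*(l + 3) = 111*(3 + l) = 333 + 111*l)
√(t + P(-129)) = √(1968 + (333 + 111*(-129))) = √(1968 + (333 - 14319)) = √(1968 - 13986) = √(-12018) = I*√12018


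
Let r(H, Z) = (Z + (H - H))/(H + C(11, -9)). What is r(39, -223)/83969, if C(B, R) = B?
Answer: -223/4198450 ≈ -5.3115e-5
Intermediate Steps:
r(H, Z) = Z/(11 + H) (r(H, Z) = (Z + (H - H))/(H + 11) = (Z + 0)/(11 + H) = Z/(11 + H))
r(39, -223)/83969 = -223/(11 + 39)/83969 = -223/50*(1/83969) = -223*1/50*(1/83969) = -223/50*1/83969 = -223/4198450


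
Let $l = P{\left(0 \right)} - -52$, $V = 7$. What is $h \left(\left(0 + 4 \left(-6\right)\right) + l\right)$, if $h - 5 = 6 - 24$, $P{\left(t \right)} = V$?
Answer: $-455$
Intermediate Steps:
$P{\left(t \right)} = 7$
$l = 59$ ($l = 7 - -52 = 7 + 52 = 59$)
$h = -13$ ($h = 5 + \left(6 - 24\right) = 5 - 18 = -13$)
$h \left(\left(0 + 4 \left(-6\right)\right) + l\right) = - 13 \left(\left(0 + 4 \left(-6\right)\right) + 59\right) = - 13 \left(\left(0 - 24\right) + 59\right) = - 13 \left(-24 + 59\right) = \left(-13\right) 35 = -455$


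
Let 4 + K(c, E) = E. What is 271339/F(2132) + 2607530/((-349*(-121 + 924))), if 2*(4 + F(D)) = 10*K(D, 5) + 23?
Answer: 152018693216/7006175 ≈ 21698.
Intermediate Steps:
K(c, E) = -4 + E
F(D) = 25/2 (F(D) = -4 + (10*(-4 + 5) + 23)/2 = -4 + (10*1 + 23)/2 = -4 + (10 + 23)/2 = -4 + (1/2)*33 = -4 + 33/2 = 25/2)
271339/F(2132) + 2607530/((-349*(-121 + 924))) = 271339/(25/2) + 2607530/((-349*(-121 + 924))) = 271339*(2/25) + 2607530/((-349*803)) = 542678/25 + 2607530/(-280247) = 542678/25 + 2607530*(-1/280247) = 542678/25 - 2607530/280247 = 152018693216/7006175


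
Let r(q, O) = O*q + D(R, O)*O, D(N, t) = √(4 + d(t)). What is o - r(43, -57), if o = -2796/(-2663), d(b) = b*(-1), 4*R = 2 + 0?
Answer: 6529809/2663 + 57*√61 ≈ 2897.2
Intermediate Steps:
R = ½ (R = (2 + 0)/4 = (¼)*2 = ½ ≈ 0.50000)
d(b) = -b
D(N, t) = √(4 - t)
r(q, O) = O*q + O*√(4 - O) (r(q, O) = O*q + √(4 - O)*O = O*q + O*√(4 - O))
o = 2796/2663 (o = -2796*(-1/2663) = 2796/2663 ≈ 1.0499)
o - r(43, -57) = 2796/2663 - (-57)*(43 + √(4 - 1*(-57))) = 2796/2663 - (-57)*(43 + √(4 + 57)) = 2796/2663 - (-57)*(43 + √61) = 2796/2663 - (-2451 - 57*√61) = 2796/2663 + (2451 + 57*√61) = 6529809/2663 + 57*√61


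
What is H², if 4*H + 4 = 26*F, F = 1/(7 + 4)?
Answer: 81/484 ≈ 0.16736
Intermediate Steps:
F = 1/11 ≈ 0.090909
H = -9/22 (H = -1 + (26*(1/11))/4 = -1 + (¼)*(26/11) = -1 + 13/22 = -9/22 ≈ -0.40909)
H² = (-9/22)² = 81/484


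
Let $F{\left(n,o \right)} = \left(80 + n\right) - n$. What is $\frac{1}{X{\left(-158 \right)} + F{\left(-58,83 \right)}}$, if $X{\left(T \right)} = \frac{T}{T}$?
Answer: $\frac{1}{81} \approx 0.012346$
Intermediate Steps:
$F{\left(n,o \right)} = 80$
$X{\left(T \right)} = 1$
$\frac{1}{X{\left(-158 \right)} + F{\left(-58,83 \right)}} = \frac{1}{1 + 80} = \frac{1}{81}$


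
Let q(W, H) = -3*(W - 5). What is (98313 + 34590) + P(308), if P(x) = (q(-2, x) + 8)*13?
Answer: 133280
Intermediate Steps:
q(W, H) = 15 - 3*W (q(W, H) = -3*(-5 + W) = 15 - 3*W)
P(x) = 377 (P(x) = ((15 - 3*(-2)) + 8)*13 = ((15 + 6) + 8)*13 = (21 + 8)*13 = 29*13 = 377)
(98313 + 34590) + P(308) = (98313 + 34590) + 377 = 132903 + 377 = 133280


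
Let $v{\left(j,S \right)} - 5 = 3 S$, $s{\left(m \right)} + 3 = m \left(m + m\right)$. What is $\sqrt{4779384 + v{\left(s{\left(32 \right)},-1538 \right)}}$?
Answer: $5 \sqrt{190991} \approx 2185.1$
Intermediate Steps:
$s{\left(m \right)} = -3 + 2 m^{2}$ ($s{\left(m \right)} = -3 + m \left(m + m\right) = -3 + m 2 m = -3 + 2 m^{2}$)
$v{\left(j,S \right)} = 5 + 3 S$
$\sqrt{4779384 + v{\left(s{\left(32 \right)},-1538 \right)}} = \sqrt{4779384 + \left(5 + 3 \left(-1538\right)\right)} = \sqrt{4779384 + \left(5 - 4614\right)} = \sqrt{4779384 - 4609} = \sqrt{4774775} = 5 \sqrt{190991}$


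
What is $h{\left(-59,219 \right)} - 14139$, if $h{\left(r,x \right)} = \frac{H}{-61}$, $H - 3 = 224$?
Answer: $- \frac{862706}{61} \approx -14143.0$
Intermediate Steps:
$H = 227$ ($H = 3 + 224 = 227$)
$h{\left(r,x \right)} = - \frac{227}{61}$ ($h{\left(r,x \right)} = \frac{227}{-61} = 227 \left(- \frac{1}{61}\right) = - \frac{227}{61}$)
$h{\left(-59,219 \right)} - 14139 = - \frac{227}{61} - 14139 = - \frac{862706}{61}$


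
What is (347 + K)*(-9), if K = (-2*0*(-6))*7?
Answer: -3123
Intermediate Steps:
K = 0 (K = (0*(-6))*7 = 0*7 = 0)
(347 + K)*(-9) = (347 + 0)*(-9) = 347*(-9) = -3123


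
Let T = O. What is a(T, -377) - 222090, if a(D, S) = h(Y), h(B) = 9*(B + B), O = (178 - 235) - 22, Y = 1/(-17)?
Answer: -3775548/17 ≈ -2.2209e+5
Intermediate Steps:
Y = -1/17 ≈ -0.058824
O = -79 (O = -57 - 22 = -79)
T = -79
h(B) = 18*B (h(B) = 9*(2*B) = 18*B)
a(D, S) = -18/17 (a(D, S) = 18*(-1/17) = -18/17)
a(T, -377) - 222090 = -18/17 - 222090 = -3775548/17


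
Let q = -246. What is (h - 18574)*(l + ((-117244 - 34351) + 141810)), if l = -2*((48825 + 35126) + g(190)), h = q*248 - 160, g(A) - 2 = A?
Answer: 14199737682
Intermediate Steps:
g(A) = 2 + A
h = -61168 (h = -246*248 - 160 = -61008 - 160 = -61168)
l = -168286 (l = -2*((48825 + 35126) + (2 + 190)) = -2*(83951 + 192) = -2*84143 = -168286)
(h - 18574)*(l + ((-117244 - 34351) + 141810)) = (-61168 - 18574)*(-168286 + ((-117244 - 34351) + 141810)) = -79742*(-168286 + (-151595 + 141810)) = -79742*(-168286 - 9785) = -79742*(-178071) = 14199737682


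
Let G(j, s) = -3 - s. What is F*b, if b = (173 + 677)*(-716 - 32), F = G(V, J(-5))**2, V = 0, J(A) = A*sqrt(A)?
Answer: 73752800 + 19074000*I*sqrt(5) ≈ 7.3753e+7 + 4.2651e+7*I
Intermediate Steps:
J(A) = A**(3/2)
F = (-3 + 5*I*sqrt(5))**2 (F = (-3 - (-5)**(3/2))**2 = (-3 - (-5)*I*sqrt(5))**2 = (-3 + 5*I*sqrt(5))**2 ≈ -116.0 - 67.082*I)
b = -635800 (b = 850*(-748) = -635800)
F*b = (3 - 5*I*sqrt(5))**2*(-635800) = -635800*(3 - 5*I*sqrt(5))**2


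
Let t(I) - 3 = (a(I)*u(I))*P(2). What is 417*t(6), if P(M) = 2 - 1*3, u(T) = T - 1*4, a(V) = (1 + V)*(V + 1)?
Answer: -39615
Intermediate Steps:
a(V) = (1 + V)² (a(V) = (1 + V)*(1 + V) = (1 + V)²)
u(T) = -4 + T (u(T) = T - 4 = -4 + T)
P(M) = -1 (P(M) = 2 - 3 = -1)
t(I) = 3 - (1 + I)²*(-4 + I) (t(I) = 3 + ((1 + I)²*(-4 + I))*(-1) = 3 - (1 + I)²*(-4 + I))
417*t(6) = 417*(3 + (1 + 6)²*(4 - 1*6)) = 417*(3 + 7²*(4 - 6)) = 417*(3 + 49*(-2)) = 417*(3 - 98) = 417*(-95) = -39615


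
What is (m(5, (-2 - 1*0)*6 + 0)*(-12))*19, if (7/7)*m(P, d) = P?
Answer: -1140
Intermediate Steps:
m(P, d) = P
(m(5, (-2 - 1*0)*6 + 0)*(-12))*19 = (5*(-12))*19 = -60*19 = -1140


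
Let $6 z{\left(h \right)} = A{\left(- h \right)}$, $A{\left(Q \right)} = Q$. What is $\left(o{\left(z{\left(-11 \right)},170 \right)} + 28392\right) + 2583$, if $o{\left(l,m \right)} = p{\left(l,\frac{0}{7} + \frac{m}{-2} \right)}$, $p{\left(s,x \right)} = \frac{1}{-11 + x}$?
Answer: $\frac{2973599}{96} \approx 30975.0$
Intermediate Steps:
$z{\left(h \right)} = - \frac{h}{6}$ ($z{\left(h \right)} = \frac{\left(-1\right) h}{6} = - \frac{h}{6}$)
$o{\left(l,m \right)} = \frac{1}{-11 - \frac{m}{2}}$ ($o{\left(l,m \right)} = \frac{1}{-11 + \left(\frac{0}{7} + \frac{m}{-2}\right)} = \frac{1}{-11 + \left(0 \cdot \frac{1}{7} + m \left(- \frac{1}{2}\right)\right)} = \frac{1}{-11 + \left(0 - \frac{m}{2}\right)} = \frac{1}{-11 - \frac{m}{2}}$)
$\left(o{\left(z{\left(-11 \right)},170 \right)} + 28392\right) + 2583 = \left(- \frac{2}{22 + 170} + 28392\right) + 2583 = \left(- \frac{2}{192} + 28392\right) + 2583 = \left(\left(-2\right) \frac{1}{192} + 28392\right) + 2583 = \left(- \frac{1}{96} + 28392\right) + 2583 = \frac{2725631}{96} + 2583 = \frac{2973599}{96}$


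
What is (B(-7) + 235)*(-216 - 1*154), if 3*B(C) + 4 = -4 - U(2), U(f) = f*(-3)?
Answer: -260110/3 ≈ -86703.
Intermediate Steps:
U(f) = -3*f
B(C) = -⅔ (B(C) = -4/3 + (-4 - (-3)*2)/3 = -4/3 + (-4 - 1*(-6))/3 = -4/3 + (-4 + 6)/3 = -4/3 + (⅓)*2 = -4/3 + ⅔ = -⅔)
(B(-7) + 235)*(-216 - 1*154) = (-⅔ + 235)*(-216 - 1*154) = 703*(-216 - 154)/3 = (703/3)*(-370) = -260110/3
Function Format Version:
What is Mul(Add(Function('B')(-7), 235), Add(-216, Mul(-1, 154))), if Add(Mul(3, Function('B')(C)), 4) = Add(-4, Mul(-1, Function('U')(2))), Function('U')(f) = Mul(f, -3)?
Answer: Rational(-260110, 3) ≈ -86703.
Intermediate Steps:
Function('U')(f) = Mul(-3, f)
Function('B')(C) = Rational(-2, 3) (Function('B')(C) = Add(Rational(-4, 3), Mul(Rational(1, 3), Add(-4, Mul(-1, Mul(-3, 2))))) = Add(Rational(-4, 3), Mul(Rational(1, 3), Add(-4, Mul(-1, -6)))) = Add(Rational(-4, 3), Mul(Rational(1, 3), Add(-4, 6))) = Add(Rational(-4, 3), Mul(Rational(1, 3), 2)) = Add(Rational(-4, 3), Rational(2, 3)) = Rational(-2, 3))
Mul(Add(Function('B')(-7), 235), Add(-216, Mul(-1, 154))) = Mul(Add(Rational(-2, 3), 235), Add(-216, Mul(-1, 154))) = Mul(Rational(703, 3), Add(-216, -154)) = Mul(Rational(703, 3), -370) = Rational(-260110, 3)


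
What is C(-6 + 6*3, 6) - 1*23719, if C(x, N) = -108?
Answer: -23827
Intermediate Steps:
C(-6 + 6*3, 6) - 1*23719 = -108 - 1*23719 = -108 - 23719 = -23827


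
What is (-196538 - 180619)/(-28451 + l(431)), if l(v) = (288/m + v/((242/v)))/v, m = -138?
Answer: 904779276522/68248151759 ≈ 13.257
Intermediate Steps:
l(v) = (-48/23 + v**2/242)/v (l(v) = (288/(-138) + v/((242/v)))/v = (288*(-1/138) + v*(v/242))/v = (-48/23 + v**2/242)/v)
(-196538 - 180619)/(-28451 + l(431)) = (-196538 - 180619)/(-28451 + (-48/23/431 + (1/242)*431)) = -377157/(-28451 + (-48/23*1/431 + 431/242)) = -377157/(-28451 + (-48/9913 + 431/242)) = -377157/(-28451 + 4260887/2398946) = -377157/(-68248151759/2398946) = -377157*(-2398946/68248151759) = 904779276522/68248151759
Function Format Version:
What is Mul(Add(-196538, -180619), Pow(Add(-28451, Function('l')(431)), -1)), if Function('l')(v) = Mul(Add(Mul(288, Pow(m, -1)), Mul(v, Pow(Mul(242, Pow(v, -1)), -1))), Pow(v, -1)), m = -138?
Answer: Rational(904779276522, 68248151759) ≈ 13.257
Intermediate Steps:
Function('l')(v) = Mul(Pow(v, -1), Add(Rational(-48, 23), Mul(Rational(1, 242), Pow(v, 2)))) (Function('l')(v) = Mul(Add(Mul(288, Pow(-138, -1)), Mul(v, Pow(Mul(242, Pow(v, -1)), -1))), Pow(v, -1)) = Mul(Add(Mul(288, Rational(-1, 138)), Mul(v, Mul(Rational(1, 242), v))), Pow(v, -1)) = Mul(Add(Rational(-48, 23), Mul(Rational(1, 242), Pow(v, 2))), Pow(v, -1)) = Mul(Pow(v, -1), Add(Rational(-48, 23), Mul(Rational(1, 242), Pow(v, 2)))))
Mul(Add(-196538, -180619), Pow(Add(-28451, Function('l')(431)), -1)) = Mul(Add(-196538, -180619), Pow(Add(-28451, Add(Mul(Rational(-48, 23), Pow(431, -1)), Mul(Rational(1, 242), 431))), -1)) = Mul(-377157, Pow(Add(-28451, Add(Mul(Rational(-48, 23), Rational(1, 431)), Rational(431, 242))), -1)) = Mul(-377157, Pow(Add(-28451, Add(Rational(-48, 9913), Rational(431, 242))), -1)) = Mul(-377157, Pow(Add(-28451, Rational(4260887, 2398946)), -1)) = Mul(-377157, Pow(Rational(-68248151759, 2398946), -1)) = Mul(-377157, Rational(-2398946, 68248151759)) = Rational(904779276522, 68248151759)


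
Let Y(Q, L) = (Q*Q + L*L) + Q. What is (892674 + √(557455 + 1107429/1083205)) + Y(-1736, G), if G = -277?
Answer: 3981363 + 4*√40880099202395395/1083205 ≈ 3.9821e+6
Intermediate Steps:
Y(Q, L) = Q + L² + Q² (Y(Q, L) = (Q² + L²) + Q = (L² + Q²) + Q = Q + L² + Q²)
(892674 + √(557455 + 1107429/1083205)) + Y(-1736, G) = (892674 + √(557455 + 1107429/1083205)) + (-1736 + (-277)² + (-1736)²) = (892674 + √(557455 + 1107429*(1/1083205))) + (-1736 + 76729 + 3013696) = (892674 + √(557455 + 1107429/1083205)) + 3088689 = (892674 + √(603839150704/1083205)) + 3088689 = (892674 + 4*√40880099202395395/1083205) + 3088689 = 3981363 + 4*√40880099202395395/1083205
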